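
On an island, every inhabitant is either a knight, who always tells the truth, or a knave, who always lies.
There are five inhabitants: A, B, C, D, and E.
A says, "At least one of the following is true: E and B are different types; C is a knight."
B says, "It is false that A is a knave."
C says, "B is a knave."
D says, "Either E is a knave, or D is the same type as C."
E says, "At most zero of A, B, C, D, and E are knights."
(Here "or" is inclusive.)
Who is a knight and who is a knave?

Knights: A, B, and D. Knaves: C and E.

As a knight, A's statement "at least one of the following is true: E and B are different types; C is a knight" should be True; it is.
B is a knight, and the claim "it is false that A is a knave" is indeed True.
C (knave): "B is a knave" — False. ✓
Since D is a knight, "either E is a knave, or D is the same type as C" needs to be True, which holds.
E is a knave, so "at most zero of A, B, C, D, and E are knights" must be False — and it is.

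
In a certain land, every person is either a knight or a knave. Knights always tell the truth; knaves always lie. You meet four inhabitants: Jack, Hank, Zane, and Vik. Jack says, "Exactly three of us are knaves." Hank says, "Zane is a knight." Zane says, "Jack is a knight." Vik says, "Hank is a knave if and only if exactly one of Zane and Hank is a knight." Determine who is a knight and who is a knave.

Jack is a knave, Hank is a knave, Zane is a knave, and Vik is a knave.

Jack is a knave; "exactly three of us are knaves" is False, as required.
Hank is a knave, and the claim "Zane is a knight" is indeed False.
Since Zane is a knave, "Jack is a knight" needs to be False, which holds.
Vik is a knave, and the claim "Hank is a knave if and only if exactly one of Zane and Hank is a knight" is indeed False.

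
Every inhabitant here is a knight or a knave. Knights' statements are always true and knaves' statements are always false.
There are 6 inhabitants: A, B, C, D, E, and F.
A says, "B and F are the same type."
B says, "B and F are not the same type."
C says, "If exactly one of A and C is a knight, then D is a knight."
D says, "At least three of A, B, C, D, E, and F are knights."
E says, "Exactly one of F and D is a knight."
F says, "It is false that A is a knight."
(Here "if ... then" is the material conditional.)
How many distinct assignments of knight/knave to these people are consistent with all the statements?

Consistent assignments:
  A=knight, B=knave, C=knight, D=knight, E=knight, F=knave
  A=knight, B=knave, C=knight, D=knave, E=knave, F=knave
  A=knight, B=knave, C=knave, D=knave, E=knave, F=knave

3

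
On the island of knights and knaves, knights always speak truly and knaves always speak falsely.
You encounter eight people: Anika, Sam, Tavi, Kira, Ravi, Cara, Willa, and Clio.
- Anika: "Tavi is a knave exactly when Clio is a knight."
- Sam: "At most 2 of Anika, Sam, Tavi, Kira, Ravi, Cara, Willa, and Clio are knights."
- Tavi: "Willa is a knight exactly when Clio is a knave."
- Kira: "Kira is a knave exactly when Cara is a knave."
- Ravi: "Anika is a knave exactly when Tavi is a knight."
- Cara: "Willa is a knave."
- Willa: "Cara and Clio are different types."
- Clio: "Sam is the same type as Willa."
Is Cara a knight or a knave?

Cara is a knight.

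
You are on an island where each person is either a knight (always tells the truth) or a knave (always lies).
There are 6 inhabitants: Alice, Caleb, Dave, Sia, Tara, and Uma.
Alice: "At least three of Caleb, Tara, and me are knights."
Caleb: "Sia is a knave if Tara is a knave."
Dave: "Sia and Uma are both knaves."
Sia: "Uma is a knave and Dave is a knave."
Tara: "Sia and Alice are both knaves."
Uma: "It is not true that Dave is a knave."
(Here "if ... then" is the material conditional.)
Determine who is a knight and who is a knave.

As a knave, Alice's statement "at least three of Caleb, Tara, and me are knights" should be false; it is.
Caleb (knave): "Sia is a knave if Tara is a knave" — false. ✓
Dave is a knave, so "Sia and Uma are both knaves" must be false — and it is.
Sia is a knight, so "Uma is a knave and Dave is a knave" must be True — and it is.
Since Tara is a knave, "Sia and Alice are both knaves" needs to be false, which holds.
Uma is a knave, and the claim "it is not true that Dave is a knave" is indeed false.

Knights: Sia. Knaves: Alice, Caleb, Dave, Tara, and Uma.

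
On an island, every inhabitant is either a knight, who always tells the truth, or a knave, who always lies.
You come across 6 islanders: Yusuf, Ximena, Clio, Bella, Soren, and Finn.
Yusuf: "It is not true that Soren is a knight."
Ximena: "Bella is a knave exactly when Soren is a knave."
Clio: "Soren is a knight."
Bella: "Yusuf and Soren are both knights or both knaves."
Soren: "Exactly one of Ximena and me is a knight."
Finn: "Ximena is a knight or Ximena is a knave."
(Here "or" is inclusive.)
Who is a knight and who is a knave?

Yusuf is a knave, Ximena is a knave, Clio is a knight, Bella is a knave, Soren is a knight, and Finn is a knight.

Yusuf is a knave; "it is not true that Soren is a knight" is False, as required.
Since Ximena is a knave, "Bella is a knave exactly when Soren is a knave" needs to be False, which holds.
Since Clio is a knight, "Soren is a knight" needs to be True, which holds.
Bella (knave): "Yusuf and Soren are both knights or both knaves" — False. ✓
As a knight, Soren's statement "exactly one of Ximena and me is a knight" should be True; it is.
Finn is a knight; "Ximena is a knight or Ximena is a knave" is True, as required.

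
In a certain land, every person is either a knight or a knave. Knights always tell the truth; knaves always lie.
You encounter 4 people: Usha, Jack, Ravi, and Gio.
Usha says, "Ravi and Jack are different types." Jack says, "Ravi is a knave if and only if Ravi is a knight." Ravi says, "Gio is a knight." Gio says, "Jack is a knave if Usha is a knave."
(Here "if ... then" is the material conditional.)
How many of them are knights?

3

The unique consistent assignment is Usha=knight, Jack=knave, Ravi=knight, Gio=knight.
That has 3 knights.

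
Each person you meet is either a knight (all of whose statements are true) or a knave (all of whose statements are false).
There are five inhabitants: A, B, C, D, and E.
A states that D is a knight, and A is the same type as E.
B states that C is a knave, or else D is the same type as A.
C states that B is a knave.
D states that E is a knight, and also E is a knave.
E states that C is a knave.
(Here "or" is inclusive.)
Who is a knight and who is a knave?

Since A is a knave, "D is a knight, and A is the same type as E" needs to be False, which holds.
Since B is a knight, "C is a knave, or else D is the same type as A" needs to be true, which holds.
C is a knave, so "B is a knave" must be False — and it is.
Since D is a knave, "E is a knight, and also E is a knave" needs to be False, which holds.
E is a knight; "C is a knave" is true, as required.

Knights: B and E. Knaves: A, C, and D.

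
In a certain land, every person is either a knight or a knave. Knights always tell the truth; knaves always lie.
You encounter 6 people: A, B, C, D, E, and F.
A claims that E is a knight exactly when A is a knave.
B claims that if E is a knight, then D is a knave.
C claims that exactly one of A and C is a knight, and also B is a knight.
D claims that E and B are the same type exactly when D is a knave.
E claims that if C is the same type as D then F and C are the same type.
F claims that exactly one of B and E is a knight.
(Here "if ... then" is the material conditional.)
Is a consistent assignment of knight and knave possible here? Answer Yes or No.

Yes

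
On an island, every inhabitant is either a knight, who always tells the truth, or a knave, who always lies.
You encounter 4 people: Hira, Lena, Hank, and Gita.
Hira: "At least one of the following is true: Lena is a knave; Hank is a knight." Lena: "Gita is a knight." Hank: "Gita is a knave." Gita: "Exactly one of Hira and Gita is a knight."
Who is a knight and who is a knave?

Suppose Hira is a knight. Then Hira's statement "at least one of the following is true: Lena is a knave; Hank is a knight" would have to be true. Checking the 8 ways to assign the others, none is consistent with every speaker.
(For instance, with Lena=knight, Hank=knave, Gita=knight, Hira's claim "at least one of the following is true: Lena is a knave; Hank is a knight" comes out false where it would need to be true.)
So Hira must be a knave, making "at least one of the following is true: Lena is a knave; Hank is a knight" false. Taking Hira=knave, Lena=knight, Hank=knave, Gita=knight, each remaining statement checks out:
  Lena (knight): "Gita is a knight" — true. ✓
  Hank (knave): "Gita is a knave" — false. ✓
  Gita (knight): "exactly one of Hira and Gita is a knight" — true. ✓
This is the unique consistent assignment.

Hira is a knave, Lena is a knight, Hank is a knave, and Gita is a knight.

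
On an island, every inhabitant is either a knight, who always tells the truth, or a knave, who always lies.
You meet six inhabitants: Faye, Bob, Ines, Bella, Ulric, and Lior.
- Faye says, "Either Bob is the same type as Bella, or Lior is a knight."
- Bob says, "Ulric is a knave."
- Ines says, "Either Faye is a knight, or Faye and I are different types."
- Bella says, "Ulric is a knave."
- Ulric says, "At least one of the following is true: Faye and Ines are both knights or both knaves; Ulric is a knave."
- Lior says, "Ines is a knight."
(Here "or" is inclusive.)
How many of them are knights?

The unique consistent assignment is Faye=knight, Bob=knave, Ines=knight, Bella=knave, Ulric=knight, Lior=knight.
That has 4 knights.

4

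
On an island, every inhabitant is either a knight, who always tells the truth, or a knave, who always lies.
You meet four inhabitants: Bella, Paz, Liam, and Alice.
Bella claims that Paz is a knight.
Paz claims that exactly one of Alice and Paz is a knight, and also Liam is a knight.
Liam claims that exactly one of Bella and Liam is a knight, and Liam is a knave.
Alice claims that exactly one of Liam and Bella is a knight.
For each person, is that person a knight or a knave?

Bella is a knave, Paz is a knave, Liam is a knave, and Alice is a knave.

Suppose Bella is a knight. Then Bella's statement "Paz is a knight" would have to be true. Checking the 8 ways to assign the others, none is consistent with every speaker.
(For instance, with Paz=knave, Liam=knave, Alice=knave, Bella's claim "Paz is a knight" comes out false where it would need to be true.)
So Bella must be a knave, making "Paz is a knight" false. Taking Bella=knave, Paz=knave, Liam=knave, Alice=knave, each remaining statement checks out:
  Paz (knave): "exactly one of Alice and Paz is a knight, and also Liam is a knight" — false. ✓
  Liam (knave): "exactly one of Bella and Liam is a knight, and Liam is a knave" — false. ✓
  Alice (knave): "exactly one of Liam and Bella is a knight" — false. ✓
This is the unique consistent assignment.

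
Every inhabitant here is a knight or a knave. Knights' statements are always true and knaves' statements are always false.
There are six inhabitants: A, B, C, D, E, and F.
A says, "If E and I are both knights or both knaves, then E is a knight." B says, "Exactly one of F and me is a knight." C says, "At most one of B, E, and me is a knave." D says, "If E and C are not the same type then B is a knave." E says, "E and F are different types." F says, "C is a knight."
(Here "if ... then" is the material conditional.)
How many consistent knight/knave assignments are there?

5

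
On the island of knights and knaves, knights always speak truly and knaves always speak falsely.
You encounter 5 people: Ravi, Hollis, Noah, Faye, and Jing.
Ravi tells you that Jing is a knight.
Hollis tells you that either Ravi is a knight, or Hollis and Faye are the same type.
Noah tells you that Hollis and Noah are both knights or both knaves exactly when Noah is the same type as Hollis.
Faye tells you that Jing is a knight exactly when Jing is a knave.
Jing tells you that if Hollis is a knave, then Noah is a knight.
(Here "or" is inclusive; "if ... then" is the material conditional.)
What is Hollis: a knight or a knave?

Hollis is a knight.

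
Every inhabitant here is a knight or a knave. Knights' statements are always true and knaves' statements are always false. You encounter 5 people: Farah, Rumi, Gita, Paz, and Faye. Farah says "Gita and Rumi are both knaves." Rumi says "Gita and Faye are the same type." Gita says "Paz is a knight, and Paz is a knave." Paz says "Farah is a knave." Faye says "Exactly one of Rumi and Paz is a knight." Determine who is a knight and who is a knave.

Farah is a knave, Rumi is a knight, Gita is a knave, Paz is a knight, and Faye is a knave.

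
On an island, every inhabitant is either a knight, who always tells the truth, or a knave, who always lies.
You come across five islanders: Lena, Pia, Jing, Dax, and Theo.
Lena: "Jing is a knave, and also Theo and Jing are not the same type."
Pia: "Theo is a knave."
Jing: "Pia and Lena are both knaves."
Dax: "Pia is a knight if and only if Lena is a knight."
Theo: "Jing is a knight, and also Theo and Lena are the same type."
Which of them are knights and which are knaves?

Suppose Lena is a knight. Then Lena's statement "Jing is a knave, and also Theo and Jing are not the same type" would have to be true. Checking the 16 ways to assign the others, none is consistent with every speaker.
(For instance, with Pia=knight, Jing=knave, Dax=knave, Theo=knave, Lena's claim "Jing is a knave, and also Theo and Jing are not the same type" comes out false where it would need to be true.)
So Lena must be a knave, making "Jing is a knave, and also Theo and Jing are not the same type" false. Taking Lena=knave, Pia=knight, Jing=knave, Dax=knave, Theo=knave, each remaining statement checks out:
  Pia (knight): "Theo is a knave" — true. ✓
  Jing (knave): "Pia and Lena are both knaves" — false. ✓
  Dax (knave): "Pia is a knight if and only if Lena is a knight" — false. ✓
  Theo (knave): "Jing is a knight, and also Theo and Lena are the same type" — false. ✓
This is the unique consistent assignment.

Lena is a knave, Pia is a knight, Jing is a knave, Dax is a knave, and Theo is a knave.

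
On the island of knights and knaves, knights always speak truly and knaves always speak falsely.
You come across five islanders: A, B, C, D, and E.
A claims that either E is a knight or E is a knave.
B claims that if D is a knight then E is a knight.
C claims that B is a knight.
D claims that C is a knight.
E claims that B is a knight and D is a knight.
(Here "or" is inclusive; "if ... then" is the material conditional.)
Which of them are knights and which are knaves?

Knights: A, B, C, D, and E. Knaves: none.

A (knight): "either E is a knight or E is a knave" — True. ✓
B (knight): "if D is a knight then E is a knight" — True. ✓
C is a knight; "B is a knight" is True, as required.
Since D is a knight, "C is a knight" needs to be True, which holds.
E is a knight; "B is a knight and D is a knight" is True, as required.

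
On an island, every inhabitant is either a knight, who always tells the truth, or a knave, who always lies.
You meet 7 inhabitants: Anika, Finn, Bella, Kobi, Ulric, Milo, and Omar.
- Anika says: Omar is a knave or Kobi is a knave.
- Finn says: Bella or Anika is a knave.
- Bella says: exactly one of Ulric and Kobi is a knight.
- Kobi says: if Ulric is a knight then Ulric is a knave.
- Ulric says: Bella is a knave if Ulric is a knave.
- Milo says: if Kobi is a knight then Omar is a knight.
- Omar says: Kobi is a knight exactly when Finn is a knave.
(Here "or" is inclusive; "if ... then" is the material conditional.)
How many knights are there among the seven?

4

The unique consistent assignment is Anika=knight, Finn=knave, Bella=knight, Kobi=knave, Ulric=knight, Milo=knight, Omar=knave.
That has 4 knights.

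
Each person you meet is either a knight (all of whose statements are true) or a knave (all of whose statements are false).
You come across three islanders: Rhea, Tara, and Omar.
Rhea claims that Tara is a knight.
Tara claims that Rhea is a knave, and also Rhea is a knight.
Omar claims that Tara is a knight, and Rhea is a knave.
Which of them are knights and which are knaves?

Rhea is a knave, Tara is a knave, and Omar is a knave.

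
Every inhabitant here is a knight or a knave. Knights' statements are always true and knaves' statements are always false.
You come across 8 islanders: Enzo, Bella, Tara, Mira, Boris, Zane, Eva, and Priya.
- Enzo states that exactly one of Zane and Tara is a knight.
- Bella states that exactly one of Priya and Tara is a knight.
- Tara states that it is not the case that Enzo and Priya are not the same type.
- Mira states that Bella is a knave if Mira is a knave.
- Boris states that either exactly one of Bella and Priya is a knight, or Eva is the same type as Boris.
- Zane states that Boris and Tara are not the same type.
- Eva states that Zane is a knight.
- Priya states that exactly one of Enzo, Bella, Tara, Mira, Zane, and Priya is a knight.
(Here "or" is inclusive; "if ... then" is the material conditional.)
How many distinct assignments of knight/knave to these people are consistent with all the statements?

1

Consistent assignments:
  Enzo=knight, Bella=knave, Tara=knave, Mira=knight, Boris=knight, Zane=knight, Eva=knight, Priya=knave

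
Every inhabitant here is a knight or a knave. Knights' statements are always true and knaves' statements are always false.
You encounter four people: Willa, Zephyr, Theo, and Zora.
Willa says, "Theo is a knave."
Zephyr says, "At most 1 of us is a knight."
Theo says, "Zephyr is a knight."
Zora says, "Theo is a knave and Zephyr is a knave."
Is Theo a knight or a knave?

Theo is a knave.

Consistent assignments: {Willa=knight, Zephyr=knave, Theo=knave, Zora=knight}
In every consistent assignment, Theo is a knave.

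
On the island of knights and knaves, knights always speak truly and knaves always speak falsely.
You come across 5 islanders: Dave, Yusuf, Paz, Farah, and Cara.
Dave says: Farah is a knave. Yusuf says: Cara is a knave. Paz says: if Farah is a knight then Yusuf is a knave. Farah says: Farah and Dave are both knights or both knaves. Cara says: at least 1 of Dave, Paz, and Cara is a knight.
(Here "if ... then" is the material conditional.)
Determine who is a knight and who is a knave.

Since Dave is a knight, "Farah is a knave" needs to be true, which holds.
As a knave, Yusuf's statement "Cara is a knave" should be False; it is.
Paz is a knight; "if Farah is a knight then Yusuf is a knave" is true, as required.
Farah is a knave, so "Farah and Dave are both knights or both knaves" must be False — and it is.
Cara is a knight, so "at least 1 of Dave, Paz, and Cara is a knight" must be true — and it is.

Knights: Dave, Paz, and Cara. Knaves: Yusuf and Farah.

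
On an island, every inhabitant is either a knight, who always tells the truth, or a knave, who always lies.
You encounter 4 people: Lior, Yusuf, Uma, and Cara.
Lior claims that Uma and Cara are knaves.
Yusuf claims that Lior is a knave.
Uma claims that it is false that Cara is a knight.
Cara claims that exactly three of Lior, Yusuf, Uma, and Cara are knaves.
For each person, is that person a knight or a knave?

Lior is a knave, Yusuf is a knight, Uma is a knight, and Cara is a knave.

Lior is a knave, so "Uma and Cara are knaves" must be False — and it is.
Since Yusuf is a knight, "Lior is a knave" needs to be true, which holds.
Uma is a knight; "it is false that Cara is a knight" is true, as required.
Cara (knave): "exactly three of Lior, Yusuf, Uma, and Cara are knaves" — False. ✓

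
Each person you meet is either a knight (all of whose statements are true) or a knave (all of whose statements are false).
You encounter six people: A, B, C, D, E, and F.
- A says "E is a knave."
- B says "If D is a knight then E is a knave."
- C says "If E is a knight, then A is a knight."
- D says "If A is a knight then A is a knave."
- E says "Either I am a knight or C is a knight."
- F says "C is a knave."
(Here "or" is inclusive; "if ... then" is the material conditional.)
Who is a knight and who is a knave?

A is a knave, and the claim "E is a knave" is indeed false.
Since B is a knave, "if D is a knight then E is a knave" needs to be false, which holds.
As a knave, C's statement "if E is a knight, then A is a knight" should be false; it is.
D is a knight, so "if A is a knight then A is a knave" must be True — and it is.
E is a knight, and the claim "either I am a knight or C is a knight" is indeed True.
F is a knight, so "C is a knave" must be True — and it is.

A is a knave, B is a knave, C is a knave, D is a knight, E is a knight, and F is a knight.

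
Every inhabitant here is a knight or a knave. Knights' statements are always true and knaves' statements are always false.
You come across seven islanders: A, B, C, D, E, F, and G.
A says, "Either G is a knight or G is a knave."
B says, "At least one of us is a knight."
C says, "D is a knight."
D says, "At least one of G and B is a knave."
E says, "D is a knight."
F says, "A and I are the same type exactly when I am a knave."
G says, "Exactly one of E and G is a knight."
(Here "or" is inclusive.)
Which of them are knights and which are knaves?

A is a knight, so "either G is a knight or G is a knave" must be true — and it is.
B is a knight; "at least one of us is a knight" is true, as required.
C (knave): "D is a knight" — false. ✓
As a knave, D's statement "at least one of G and B is a knave" should be false; it is.
E is a knave, so "D is a knight" must be false — and it is.
F is a knave; "A and I are the same type exactly when I am a knave" is false, as required.
As a knight, G's statement "exactly one of E and G is a knight" should be true; it is.

A is a knight, B is a knight, C is a knave, D is a knave, E is a knave, F is a knave, and G is a knight.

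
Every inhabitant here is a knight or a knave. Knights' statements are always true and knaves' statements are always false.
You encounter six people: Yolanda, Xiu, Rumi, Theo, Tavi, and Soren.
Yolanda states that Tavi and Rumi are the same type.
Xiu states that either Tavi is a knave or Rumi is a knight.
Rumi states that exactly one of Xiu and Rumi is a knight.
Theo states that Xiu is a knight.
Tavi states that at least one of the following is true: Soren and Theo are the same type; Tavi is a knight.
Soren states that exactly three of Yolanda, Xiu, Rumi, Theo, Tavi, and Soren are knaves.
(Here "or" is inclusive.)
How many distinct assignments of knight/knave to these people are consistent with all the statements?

1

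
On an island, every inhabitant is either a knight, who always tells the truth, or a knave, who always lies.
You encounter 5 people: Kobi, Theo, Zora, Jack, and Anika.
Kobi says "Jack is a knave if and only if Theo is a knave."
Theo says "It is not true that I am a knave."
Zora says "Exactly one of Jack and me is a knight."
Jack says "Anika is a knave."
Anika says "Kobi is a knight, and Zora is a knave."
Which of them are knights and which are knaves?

Knights: Kobi and Anika. Knaves: Theo, Zora, and Jack.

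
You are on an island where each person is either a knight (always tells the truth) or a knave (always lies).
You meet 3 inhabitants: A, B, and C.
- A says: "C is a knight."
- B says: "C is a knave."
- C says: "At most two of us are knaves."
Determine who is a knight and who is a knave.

A is a knight; "C is a knight" is True, as required.
B (knave): "C is a knave" — False. ✓
C is a knight, and the claim "at most two of us are knaves" is indeed True.

A is a knight, B is a knave, and C is a knight.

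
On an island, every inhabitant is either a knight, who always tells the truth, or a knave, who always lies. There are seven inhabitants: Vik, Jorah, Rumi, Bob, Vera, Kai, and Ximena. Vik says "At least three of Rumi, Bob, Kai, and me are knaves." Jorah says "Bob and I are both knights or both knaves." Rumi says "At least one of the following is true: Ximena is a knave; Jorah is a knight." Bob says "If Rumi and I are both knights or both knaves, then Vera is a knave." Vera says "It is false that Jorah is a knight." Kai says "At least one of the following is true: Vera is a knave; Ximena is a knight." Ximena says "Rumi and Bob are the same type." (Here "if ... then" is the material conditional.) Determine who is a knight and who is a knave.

Vik is a knave, so "at least three of Rumi, Bob, Kai, and me are knaves" must be false — and it is.
As a knight, Jorah's statement "Bob and I are both knights or both knaves" should be true; it is.
Rumi (knight): "at least one of the following is true: Ximena is a knave; Jorah is a knight" — true. ✓
Bob (knight): "if Rumi and I are both knights or both knaves, then Vera is a knave" — true. ✓
Vera is a knave, and the claim "it is false that Jorah is a knight" is indeed false.
Kai is a knight, so "at least one of the following is true: Vera is a knave; Ximena is a knight" must be true — and it is.
Ximena is a knight, so "Rumi and Bob are the same type" must be true — and it is.

Vik is a knave, Jorah is a knight, Rumi is a knight, Bob is a knight, Vera is a knave, Kai is a knight, and Ximena is a knight.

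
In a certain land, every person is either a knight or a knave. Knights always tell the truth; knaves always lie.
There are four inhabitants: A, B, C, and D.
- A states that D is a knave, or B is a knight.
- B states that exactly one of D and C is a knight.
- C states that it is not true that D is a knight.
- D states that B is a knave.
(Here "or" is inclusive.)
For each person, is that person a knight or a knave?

A is a knight, B is a knight, C is a knight, and D is a knave.

Suppose A is a knave. Then A's statement "D is a knave, or B is a knight" would have to be false. Checking the 8 ways to assign the others, none is consistent with every speaker.
(For instance, with B=knight, C=knight, D=knave, A's claim "D is a knave, or B is a knight" comes out true where it would need to be false.)
So A must be a knight, making "D is a knave, or B is a knight" true. Taking A=knight, B=knight, C=knight, D=knave, each remaining statement checks out:
  B (knight): "exactly one of D and C is a knight" — true. ✓
  C (knight): "it is not true that D is a knight" — true. ✓
  D (knave): "B is a knave" — false. ✓
This is the unique consistent assignment.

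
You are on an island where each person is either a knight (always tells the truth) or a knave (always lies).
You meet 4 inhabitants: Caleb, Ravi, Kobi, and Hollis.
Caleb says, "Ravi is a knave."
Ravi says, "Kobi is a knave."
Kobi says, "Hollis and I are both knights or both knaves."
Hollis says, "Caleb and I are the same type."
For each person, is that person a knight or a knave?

Caleb is a knight, Ravi is a knave, Kobi is a knight, and Hollis is a knight.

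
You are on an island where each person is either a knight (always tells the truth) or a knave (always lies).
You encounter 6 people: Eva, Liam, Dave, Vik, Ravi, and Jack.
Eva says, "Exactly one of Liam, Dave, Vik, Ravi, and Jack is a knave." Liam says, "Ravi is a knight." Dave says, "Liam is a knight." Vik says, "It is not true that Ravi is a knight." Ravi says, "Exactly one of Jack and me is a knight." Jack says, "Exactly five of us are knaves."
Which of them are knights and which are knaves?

Eva is a knave, and the claim "exactly one of Liam, Dave, Vik, Ravi, and Jack is a knave" is indeed false.
As a knight, Liam's statement "Ravi is a knight" should be true; it is.
As a knight, Dave's statement "Liam is a knight" should be true; it is.
Vik is a knave, and the claim "it is not true that Ravi is a knight" is indeed false.
Ravi is a knight; "exactly one of Jack and me is a knight" is true, as required.
Jack (knave): "exactly five of us are knaves" — false. ✓

Eva is a knave, Liam is a knight, Dave is a knight, Vik is a knave, Ravi is a knight, and Jack is a knave.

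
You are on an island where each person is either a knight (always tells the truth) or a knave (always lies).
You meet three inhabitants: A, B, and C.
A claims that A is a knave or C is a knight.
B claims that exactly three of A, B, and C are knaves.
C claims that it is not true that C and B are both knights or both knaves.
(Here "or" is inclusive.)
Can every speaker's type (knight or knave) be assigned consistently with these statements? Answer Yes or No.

Yes

One consistent assignment: A=knight, B=knave, C=knight.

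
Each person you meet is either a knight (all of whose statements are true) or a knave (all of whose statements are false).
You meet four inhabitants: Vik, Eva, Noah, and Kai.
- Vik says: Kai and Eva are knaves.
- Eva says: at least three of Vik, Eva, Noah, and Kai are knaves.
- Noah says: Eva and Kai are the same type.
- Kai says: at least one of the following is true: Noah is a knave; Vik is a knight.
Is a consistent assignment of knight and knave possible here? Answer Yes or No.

Checking all 16 assignments, each has at least one speaker whose statement's truth value contradicts their type.

No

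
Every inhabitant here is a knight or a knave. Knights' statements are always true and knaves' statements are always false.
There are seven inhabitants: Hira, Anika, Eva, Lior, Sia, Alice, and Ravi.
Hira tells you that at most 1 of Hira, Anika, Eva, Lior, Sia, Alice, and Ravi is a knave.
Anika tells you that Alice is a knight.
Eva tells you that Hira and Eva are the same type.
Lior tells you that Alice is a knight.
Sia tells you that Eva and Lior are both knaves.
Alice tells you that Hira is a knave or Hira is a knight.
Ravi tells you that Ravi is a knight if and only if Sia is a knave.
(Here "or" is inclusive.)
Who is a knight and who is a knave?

Hira is a knight, Anika is a knight, Eva is a knight, Lior is a knight, Sia is a knave, Alice is a knight, and Ravi is a knight.

As a knight, Hira's statement "at most 1 of Hira, Anika, Eva, Lior, Sia, Alice, and Ravi is a knave" should be true; it is.
As a knight, Anika's statement "Alice is a knight" should be true; it is.
Eva is a knight, and the claim "Hira and Eva are the same type" is indeed true.
Since Lior is a knight, "Alice is a knight" needs to be true, which holds.
As a knave, Sia's statement "Eva and Lior are both knaves" should be False; it is.
Alice is a knight; "Hira is a knave or Hira is a knight" is true, as required.
Ravi is a knight, so "Ravi is a knight if and only if Sia is a knave" must be true — and it is.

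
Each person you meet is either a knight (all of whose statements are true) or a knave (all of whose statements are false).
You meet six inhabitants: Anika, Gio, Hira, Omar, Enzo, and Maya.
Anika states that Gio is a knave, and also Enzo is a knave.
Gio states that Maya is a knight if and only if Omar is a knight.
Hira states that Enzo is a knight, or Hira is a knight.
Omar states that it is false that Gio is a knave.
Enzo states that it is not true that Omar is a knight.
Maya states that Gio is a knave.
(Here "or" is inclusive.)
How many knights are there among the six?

3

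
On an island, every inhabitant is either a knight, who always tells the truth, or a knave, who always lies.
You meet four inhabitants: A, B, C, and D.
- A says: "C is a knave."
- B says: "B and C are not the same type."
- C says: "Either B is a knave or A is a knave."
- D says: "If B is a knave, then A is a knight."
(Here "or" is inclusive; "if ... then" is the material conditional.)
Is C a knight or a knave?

C is a knave.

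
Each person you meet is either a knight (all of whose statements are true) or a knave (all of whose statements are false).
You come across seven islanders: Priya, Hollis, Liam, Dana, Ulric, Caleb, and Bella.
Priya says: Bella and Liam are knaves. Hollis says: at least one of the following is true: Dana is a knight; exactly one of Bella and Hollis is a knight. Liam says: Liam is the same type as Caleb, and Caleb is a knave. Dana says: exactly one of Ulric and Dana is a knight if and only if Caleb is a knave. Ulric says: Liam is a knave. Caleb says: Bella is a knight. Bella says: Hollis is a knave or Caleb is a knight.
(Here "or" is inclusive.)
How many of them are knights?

The unique consistent assignment is Priya=knave, Hollis=knight, Liam=knave, Dana=knight, Ulric=knight, Caleb=knight, Bella=knight.
That has 5 knights.

5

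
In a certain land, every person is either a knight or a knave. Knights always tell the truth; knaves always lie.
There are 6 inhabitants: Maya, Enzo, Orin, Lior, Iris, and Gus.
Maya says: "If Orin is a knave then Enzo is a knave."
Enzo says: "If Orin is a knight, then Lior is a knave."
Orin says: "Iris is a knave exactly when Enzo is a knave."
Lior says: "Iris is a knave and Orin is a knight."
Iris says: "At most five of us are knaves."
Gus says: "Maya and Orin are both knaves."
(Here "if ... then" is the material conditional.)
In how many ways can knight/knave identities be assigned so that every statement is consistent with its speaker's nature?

Consistent assignments:
  Maya=knight, Enzo=knight, Orin=knight, Lior=knave, Iris=knight, Gus=knave

1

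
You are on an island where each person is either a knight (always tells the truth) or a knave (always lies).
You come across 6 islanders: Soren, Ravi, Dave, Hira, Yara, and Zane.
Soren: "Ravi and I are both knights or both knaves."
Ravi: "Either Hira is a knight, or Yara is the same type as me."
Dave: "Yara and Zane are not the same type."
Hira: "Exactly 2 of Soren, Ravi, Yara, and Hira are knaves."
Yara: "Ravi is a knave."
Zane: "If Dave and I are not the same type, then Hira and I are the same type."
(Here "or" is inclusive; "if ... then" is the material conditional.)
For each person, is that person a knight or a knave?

Knights: Ravi, Dave, Hira, and Zane. Knaves: Soren and Yara.

Since Soren is a knave, "Ravi and I are both knights or both knaves" needs to be False, which holds.
Ravi is a knight; "either Hira is a knight, or Yara is the same type as me" is True, as required.
Dave (knight): "Yara and Zane are not the same type" — True. ✓
Since Hira is a knight, "exactly 2 of Soren, Ravi, Yara, and Hira are knaves" needs to be True, which holds.
Yara is a knave; "Ravi is a knave" is False, as required.
Zane (knight): "if Dave and I are not the same type, then Hira and I are the same type" — True. ✓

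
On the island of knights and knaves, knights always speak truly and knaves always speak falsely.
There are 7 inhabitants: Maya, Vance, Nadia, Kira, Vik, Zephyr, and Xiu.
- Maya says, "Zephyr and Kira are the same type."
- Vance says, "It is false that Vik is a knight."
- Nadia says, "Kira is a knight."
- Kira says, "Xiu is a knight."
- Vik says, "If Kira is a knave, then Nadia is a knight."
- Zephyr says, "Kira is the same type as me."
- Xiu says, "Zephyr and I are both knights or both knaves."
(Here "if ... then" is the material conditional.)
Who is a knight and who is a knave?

Maya is a knight, Vance is a knave, Nadia is a knight, Kira is a knight, Vik is a knight, Zephyr is a knight, and Xiu is a knight.

Maya is a knight, and the claim "Zephyr and Kira are the same type" is indeed true.
Since Vance is a knave, "it is false that Vik is a knight" needs to be False, which holds.
As a knight, Nadia's statement "Kira is a knight" should be true; it is.
Since Kira is a knight, "Xiu is a knight" needs to be true, which holds.
Vik is a knight, so "if Kira is a knave, then Nadia is a knight" must be true — and it is.
Zephyr is a knight; "Kira is the same type as me" is true, as required.
Xiu is a knight, so "Zephyr and I are both knights or both knaves" must be true — and it is.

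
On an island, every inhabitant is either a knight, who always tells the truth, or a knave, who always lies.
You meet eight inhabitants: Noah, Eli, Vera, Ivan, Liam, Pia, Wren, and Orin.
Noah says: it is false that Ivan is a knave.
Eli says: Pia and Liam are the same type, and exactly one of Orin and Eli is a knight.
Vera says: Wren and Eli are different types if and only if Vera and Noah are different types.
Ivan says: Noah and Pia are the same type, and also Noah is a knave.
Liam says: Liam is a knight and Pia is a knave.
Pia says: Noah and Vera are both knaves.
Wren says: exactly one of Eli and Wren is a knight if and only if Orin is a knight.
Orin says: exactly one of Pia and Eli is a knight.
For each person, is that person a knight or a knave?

As a knave, Noah's statement "it is false that Ivan is a knave" should be false; it is.
Eli is a knave; "Pia and Liam are the same type, and exactly one of Orin and Eli is a knight" is false, as required.
Since Vera is a knave, "Wren and Eli are different types if and only if Vera and Noah are different types" needs to be false, which holds.
Ivan is a knave, and the claim "Noah and Pia are the same type, and also Noah is a knave" is indeed false.
Liam is a knave, and the claim "Liam is a knight and Pia is a knave" is indeed false.
Pia (knight): "Noah and Vera are both knaves" — true. ✓
Wren is a knight, so "exactly one of Eli and Wren is a knight if and only if Orin is a knight" must be true — and it is.
Since Orin is a knight, "exactly one of Pia and Eli is a knight" needs to be true, which holds.

Knights: Pia, Wren, and Orin. Knaves: Noah, Eli, Vera, Ivan, and Liam.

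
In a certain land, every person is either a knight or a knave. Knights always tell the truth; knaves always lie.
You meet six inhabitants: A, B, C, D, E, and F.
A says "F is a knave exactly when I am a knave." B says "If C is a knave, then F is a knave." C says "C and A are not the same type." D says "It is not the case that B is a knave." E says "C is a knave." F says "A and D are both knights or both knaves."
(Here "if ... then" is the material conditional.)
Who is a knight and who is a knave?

Knights: E and F. Knaves: A, B, C, and D.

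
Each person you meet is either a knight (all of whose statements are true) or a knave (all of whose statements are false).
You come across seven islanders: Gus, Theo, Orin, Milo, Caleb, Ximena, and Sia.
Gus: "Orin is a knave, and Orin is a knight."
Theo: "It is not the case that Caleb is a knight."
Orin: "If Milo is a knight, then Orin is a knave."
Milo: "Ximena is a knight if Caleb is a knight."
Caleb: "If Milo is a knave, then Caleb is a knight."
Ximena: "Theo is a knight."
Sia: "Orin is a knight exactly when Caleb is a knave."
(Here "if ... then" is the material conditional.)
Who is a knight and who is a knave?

Gus is a knave, Theo is a knave, Orin is a knight, Milo is a knave, Caleb is a knight, Ximena is a knave, and Sia is a knave.

As a knave, Gus's statement "Orin is a knave, and Orin is a knight" should be false; it is.
Theo is a knave, and the claim "it is not the case that Caleb is a knight" is indeed false.
Orin is a knight, and the claim "if Milo is a knight, then Orin is a knave" is indeed True.
Milo is a knave, so "Ximena is a knight if Caleb is a knight" must be false — and it is.
Since Caleb is a knight, "if Milo is a knave, then Caleb is a knight" needs to be True, which holds.
Since Ximena is a knave, "Theo is a knight" needs to be false, which holds.
Sia is a knave, and the claim "Orin is a knight exactly when Caleb is a knave" is indeed false.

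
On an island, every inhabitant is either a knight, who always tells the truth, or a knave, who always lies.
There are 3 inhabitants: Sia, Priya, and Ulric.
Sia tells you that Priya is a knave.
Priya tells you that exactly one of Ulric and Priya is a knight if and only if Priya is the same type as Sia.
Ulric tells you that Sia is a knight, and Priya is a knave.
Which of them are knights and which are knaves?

As a knight, Sia's statement "Priya is a knave" should be true; it is.
Priya is a knave, so "exactly one of Ulric and Priya is a knight if and only if Priya is the same type as Sia" must be false — and it is.
Ulric is a knight, and the claim "Sia is a knight, and Priya is a knave" is indeed true.

Knights: Sia and Ulric. Knaves: Priya.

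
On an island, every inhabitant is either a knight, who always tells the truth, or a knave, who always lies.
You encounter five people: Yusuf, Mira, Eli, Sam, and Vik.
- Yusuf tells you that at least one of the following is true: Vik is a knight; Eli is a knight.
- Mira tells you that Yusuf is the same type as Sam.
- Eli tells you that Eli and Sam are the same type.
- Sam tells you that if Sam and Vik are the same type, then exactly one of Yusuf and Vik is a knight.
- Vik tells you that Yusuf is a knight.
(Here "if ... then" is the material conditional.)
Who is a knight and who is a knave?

Suppose Yusuf is a knight. Then Yusuf's statement "at least one of the following is true: Vik is a knight; Eli is a knight" would have to be true. Checking the 16 ways to assign the others, none is consistent with every speaker.
(For instance, with Mira=knave, Eli=knave, Sam=knight, Vik=knave, Yusuf's claim "at least one of the following is true: Vik is a knight; Eli is a knight" comes out false where it would need to be true.)
So Yusuf must be a knave, making "at least one of the following is true: Vik is a knight; Eli is a knight" false. Taking Yusuf=knave, Mira=knave, Eli=knave, Sam=knight, Vik=knave, each remaining statement checks out:
  Mira (knave): "Yusuf is the same type as Sam" — false. ✓
  Eli (knave): "Eli and Sam are the same type" — false. ✓
  Sam (knight): "if Sam and Vik are the same type, then exactly one of Yusuf and Vik is a knight" — true. ✓
  Vik (knave): "Yusuf is a knight" — false. ✓
This is the unique consistent assignment.

Knights: Sam. Knaves: Yusuf, Mira, Eli, and Vik.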